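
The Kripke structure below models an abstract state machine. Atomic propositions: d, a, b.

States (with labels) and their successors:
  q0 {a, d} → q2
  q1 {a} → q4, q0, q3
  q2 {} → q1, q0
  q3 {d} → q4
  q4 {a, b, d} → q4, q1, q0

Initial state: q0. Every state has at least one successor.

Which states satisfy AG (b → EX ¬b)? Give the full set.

States satisfying b → EX ¬b: {q0, q1, q2, q3, q4}.
States satisfying AG (b → EX ¬b): {q0, q1, q2, q3, q4}.

{q0, q1, q2, q3, q4}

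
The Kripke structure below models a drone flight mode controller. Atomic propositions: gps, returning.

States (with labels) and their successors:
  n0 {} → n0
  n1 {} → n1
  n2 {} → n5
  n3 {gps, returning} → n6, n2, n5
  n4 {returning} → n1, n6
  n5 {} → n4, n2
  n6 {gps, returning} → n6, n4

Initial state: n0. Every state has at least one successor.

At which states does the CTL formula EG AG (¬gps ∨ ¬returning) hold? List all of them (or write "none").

States satisfying AG (¬gps ∨ ¬returning): {n0, n1}.
States satisfying EG AG (¬gps ∨ ¬returning): {n0, n1}.

{n0, n1}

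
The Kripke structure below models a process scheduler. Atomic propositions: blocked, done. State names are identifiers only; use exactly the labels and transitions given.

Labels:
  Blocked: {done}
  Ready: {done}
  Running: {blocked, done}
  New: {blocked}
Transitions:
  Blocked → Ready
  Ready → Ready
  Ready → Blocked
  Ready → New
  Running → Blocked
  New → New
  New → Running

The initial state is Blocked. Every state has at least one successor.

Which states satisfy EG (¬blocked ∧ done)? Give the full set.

{Blocked, Ready}

States satisfying ¬blocked ∧ done: {Blocked, Ready}.
States satisfying EG (¬blocked ∧ done): {Blocked, Ready}.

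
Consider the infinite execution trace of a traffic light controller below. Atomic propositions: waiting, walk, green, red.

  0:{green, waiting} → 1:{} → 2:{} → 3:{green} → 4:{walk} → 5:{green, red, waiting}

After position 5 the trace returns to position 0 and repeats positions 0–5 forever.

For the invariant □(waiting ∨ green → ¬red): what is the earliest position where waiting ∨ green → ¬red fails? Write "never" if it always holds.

5

Check waiting ∨ green → ¬red at each position in order: 0 ✓, 1 ✓, 2 ✓, 3 ✓, 4 ✓.
At position 5 the labels are {green, red, waiting}, so waiting ∨ green → ¬red is false there. This is the first violation.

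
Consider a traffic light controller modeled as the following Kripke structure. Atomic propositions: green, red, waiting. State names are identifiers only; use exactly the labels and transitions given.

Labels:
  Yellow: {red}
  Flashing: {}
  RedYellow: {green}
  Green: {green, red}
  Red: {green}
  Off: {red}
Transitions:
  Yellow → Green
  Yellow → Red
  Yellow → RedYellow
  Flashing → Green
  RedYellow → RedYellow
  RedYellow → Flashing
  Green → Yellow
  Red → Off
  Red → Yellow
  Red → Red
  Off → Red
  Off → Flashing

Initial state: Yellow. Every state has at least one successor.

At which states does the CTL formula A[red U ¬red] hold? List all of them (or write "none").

{Flashing, RedYellow, Red, Off}

States satisfying red: {Yellow, Green, Off}.
States satisfying ¬red: {Flashing, RedYellow, Red}.
States satisfying A[red U ¬red]: {Flashing, RedYellow, Red, Off}.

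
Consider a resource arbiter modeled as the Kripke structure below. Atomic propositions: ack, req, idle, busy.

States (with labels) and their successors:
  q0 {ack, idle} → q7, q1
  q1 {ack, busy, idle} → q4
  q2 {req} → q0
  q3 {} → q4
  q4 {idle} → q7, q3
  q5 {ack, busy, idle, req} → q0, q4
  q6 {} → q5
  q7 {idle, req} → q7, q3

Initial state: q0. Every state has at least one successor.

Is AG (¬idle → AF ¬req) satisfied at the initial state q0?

States satisfying ¬idle → AF ¬req: {q0, q1, q2, q3, q4, q5, q6, q7}.
States satisfying AG (¬idle → AF ¬req): {q0, q1, q2, q3, q4, q5, q6, q7}.
Every state reachable from q0 satisfies ¬idle → AF ¬req.
q0 ∈ Sat(AG (¬idle → AF ¬req)).

Satisfied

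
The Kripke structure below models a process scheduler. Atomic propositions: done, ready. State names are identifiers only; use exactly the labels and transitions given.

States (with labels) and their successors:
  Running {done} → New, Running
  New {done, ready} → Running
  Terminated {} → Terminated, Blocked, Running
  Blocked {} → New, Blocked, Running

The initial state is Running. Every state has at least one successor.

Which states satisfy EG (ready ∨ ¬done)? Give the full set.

States satisfying ready ∨ ¬done: {New, Terminated, Blocked}.
States satisfying EG (ready ∨ ¬done): {Terminated, Blocked}.

{Terminated, Blocked}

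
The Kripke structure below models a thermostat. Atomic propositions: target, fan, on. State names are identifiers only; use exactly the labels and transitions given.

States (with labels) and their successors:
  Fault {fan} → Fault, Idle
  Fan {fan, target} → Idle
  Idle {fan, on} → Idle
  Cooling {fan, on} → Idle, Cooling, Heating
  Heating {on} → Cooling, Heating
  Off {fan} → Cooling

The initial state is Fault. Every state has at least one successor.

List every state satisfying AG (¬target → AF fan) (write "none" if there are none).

{Fault, Fan, Idle}

States satisfying ¬target → AF fan: {Fault, Fan, Idle, Cooling, Off}.
States satisfying AG (¬target → AF fan): {Fault, Fan, Idle}.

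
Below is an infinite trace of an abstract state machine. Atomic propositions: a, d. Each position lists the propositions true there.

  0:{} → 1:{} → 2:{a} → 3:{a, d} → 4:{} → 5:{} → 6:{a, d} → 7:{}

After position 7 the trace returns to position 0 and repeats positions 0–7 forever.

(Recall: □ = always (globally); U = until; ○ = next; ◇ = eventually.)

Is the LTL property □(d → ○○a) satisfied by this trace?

d → ○○a must hold at every position from 0 onward. It fails at position 3, so □(d → ○○a) is false.
Positions where d holds: 3, 6.
Check ○○a at each: 3→fails, 6→fails.

Violated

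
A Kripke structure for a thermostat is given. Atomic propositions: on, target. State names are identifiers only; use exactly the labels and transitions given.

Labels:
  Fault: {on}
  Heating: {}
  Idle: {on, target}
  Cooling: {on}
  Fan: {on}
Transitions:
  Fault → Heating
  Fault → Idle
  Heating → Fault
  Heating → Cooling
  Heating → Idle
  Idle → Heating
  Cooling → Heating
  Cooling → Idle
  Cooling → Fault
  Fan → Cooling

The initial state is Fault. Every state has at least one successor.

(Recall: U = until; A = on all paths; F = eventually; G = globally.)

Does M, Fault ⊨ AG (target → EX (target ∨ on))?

Does not hold

States satisfying target → EX (target ∨ on): {Fault, Heating, Cooling, Fan}.
States satisfying AG (target → EX (target ∨ on)): ∅.
Idle is reachable from Fault and violates target → EX (target ∨ on), so AG fails at Fault.
Fault ∉ Sat(AG (target → EX (target ∨ on))).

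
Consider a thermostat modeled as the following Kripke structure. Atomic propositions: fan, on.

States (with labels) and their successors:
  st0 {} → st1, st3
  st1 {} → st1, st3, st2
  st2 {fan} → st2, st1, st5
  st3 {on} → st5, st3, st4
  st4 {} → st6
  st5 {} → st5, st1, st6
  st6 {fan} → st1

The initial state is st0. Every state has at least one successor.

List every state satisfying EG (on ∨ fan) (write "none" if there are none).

States satisfying on ∨ fan: {st2, st3, st6}.
States satisfying EG (on ∨ fan): {st2, st3}.

{st2, st3}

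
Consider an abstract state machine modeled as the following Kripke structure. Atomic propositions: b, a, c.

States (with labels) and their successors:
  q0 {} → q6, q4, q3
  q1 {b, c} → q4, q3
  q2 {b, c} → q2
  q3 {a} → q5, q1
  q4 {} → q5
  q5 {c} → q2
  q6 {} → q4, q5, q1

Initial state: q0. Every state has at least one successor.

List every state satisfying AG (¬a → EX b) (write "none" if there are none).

{q2, q5}

States satisfying ¬a → EX b: {q2, q3, q5, q6}.
States satisfying AG (¬a → EX b): {q2, q5}.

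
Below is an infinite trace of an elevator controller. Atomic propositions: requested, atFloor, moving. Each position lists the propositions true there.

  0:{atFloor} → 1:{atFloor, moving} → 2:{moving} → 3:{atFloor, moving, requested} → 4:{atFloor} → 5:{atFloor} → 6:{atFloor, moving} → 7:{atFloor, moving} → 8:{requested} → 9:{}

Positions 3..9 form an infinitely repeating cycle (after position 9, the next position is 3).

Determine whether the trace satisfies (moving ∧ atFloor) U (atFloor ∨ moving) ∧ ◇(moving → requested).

Holds

Walking from position 0: atFloor ∨ moving first holds at position 0, and moving ∧ atFloor holds at every earlier position along the way, so (moving ∧ atFloor) U (atFloor ∨ moving) holds.
moving → requested holds at position 0, which is reachable from 0, so ◇(moving → requested) holds.
At position 0: (moving ∧ atFloor) U (atFloor ∨ moving) is true; ◇(moving → requested) is true; so (moving ∧ atFloor) U (atFloor ∨ moving) ∧ ◇(moving → requested) is true.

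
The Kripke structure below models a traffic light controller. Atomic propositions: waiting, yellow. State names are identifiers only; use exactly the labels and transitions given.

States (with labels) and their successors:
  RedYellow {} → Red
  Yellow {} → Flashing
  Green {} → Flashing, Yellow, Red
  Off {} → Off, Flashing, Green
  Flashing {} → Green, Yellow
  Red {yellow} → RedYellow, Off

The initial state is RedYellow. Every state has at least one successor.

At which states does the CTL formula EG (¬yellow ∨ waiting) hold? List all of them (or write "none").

{Yellow, Green, Off, Flashing}

States satisfying ¬yellow ∨ waiting: {RedYellow, Yellow, Green, Off, Flashing}.
States satisfying EG (¬yellow ∨ waiting): {Yellow, Green, Off, Flashing}.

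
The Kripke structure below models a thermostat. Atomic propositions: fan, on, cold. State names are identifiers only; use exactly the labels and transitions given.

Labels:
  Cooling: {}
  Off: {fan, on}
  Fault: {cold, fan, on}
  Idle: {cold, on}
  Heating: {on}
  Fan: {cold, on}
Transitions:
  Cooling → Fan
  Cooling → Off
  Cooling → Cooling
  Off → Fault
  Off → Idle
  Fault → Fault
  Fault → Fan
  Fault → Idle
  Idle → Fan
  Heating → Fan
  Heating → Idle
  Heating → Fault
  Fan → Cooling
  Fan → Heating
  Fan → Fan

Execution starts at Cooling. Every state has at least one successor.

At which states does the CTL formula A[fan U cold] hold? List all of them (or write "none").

States satisfying fan: {Off, Fault}.
States satisfying cold: {Fault, Idle, Fan}.
States satisfying A[fan U cold]: {Off, Fault, Idle, Fan}.

{Off, Fault, Idle, Fan}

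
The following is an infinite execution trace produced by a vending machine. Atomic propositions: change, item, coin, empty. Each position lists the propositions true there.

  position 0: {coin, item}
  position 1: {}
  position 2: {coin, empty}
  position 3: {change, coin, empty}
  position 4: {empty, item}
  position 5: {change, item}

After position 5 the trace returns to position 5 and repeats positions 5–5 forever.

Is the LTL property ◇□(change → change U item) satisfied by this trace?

□(change → change U item) holds at position 0, which is reachable from 0, so ◇□(change → change U item) holds.

Holds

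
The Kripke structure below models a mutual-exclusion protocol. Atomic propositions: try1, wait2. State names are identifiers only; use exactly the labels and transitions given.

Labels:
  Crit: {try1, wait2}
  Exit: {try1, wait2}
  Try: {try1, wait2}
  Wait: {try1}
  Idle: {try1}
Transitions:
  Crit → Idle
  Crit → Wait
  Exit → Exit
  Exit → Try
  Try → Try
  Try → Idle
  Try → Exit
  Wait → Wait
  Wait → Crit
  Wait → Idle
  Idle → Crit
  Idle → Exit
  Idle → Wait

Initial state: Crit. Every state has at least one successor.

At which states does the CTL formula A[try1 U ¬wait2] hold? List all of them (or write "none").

{Crit, Wait, Idle}

States satisfying try1: {Crit, Exit, Try, Wait, Idle}.
States satisfying ¬wait2: {Wait, Idle}.
States satisfying A[try1 U ¬wait2]: {Crit, Wait, Idle}.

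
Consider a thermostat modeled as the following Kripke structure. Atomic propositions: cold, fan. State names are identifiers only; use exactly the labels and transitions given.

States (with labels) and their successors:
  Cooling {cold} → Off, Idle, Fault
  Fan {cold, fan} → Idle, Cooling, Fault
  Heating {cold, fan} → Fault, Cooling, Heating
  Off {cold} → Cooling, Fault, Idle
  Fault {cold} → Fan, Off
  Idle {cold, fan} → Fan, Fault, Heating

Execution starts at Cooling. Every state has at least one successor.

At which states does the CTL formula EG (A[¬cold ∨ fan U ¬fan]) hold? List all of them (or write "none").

States satisfying A[¬cold ∨ fan U ¬fan]: {Cooling, Off, Fault}.
States satisfying EG (A[¬cold ∨ fan U ¬fan]): {Cooling, Off, Fault}.

{Cooling, Off, Fault}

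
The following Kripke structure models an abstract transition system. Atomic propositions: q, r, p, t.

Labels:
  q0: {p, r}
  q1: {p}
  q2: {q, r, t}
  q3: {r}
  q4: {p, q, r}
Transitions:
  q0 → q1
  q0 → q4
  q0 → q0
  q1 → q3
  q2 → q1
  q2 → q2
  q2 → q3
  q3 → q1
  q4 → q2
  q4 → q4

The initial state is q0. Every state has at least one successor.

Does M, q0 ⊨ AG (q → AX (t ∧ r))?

States satisfying q → AX (t ∧ r): {q0, q1, q3}.
States satisfying AG (q → AX (t ∧ r)): {q1, q3}.
q2 is reachable from q0 and violates q → AX (t ∧ r), so AG fails at q0.
q0 ∉ Sat(AG (q → AX (t ∧ r))).

No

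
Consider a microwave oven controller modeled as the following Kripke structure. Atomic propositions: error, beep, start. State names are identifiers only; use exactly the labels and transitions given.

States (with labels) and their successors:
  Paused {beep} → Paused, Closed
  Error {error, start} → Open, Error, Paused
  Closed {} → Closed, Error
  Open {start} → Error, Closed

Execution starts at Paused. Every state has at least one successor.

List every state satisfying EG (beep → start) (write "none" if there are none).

States satisfying beep → start: {Error, Closed, Open}.
States satisfying EG (beep → start): {Error, Closed, Open}.

{Error, Closed, Open}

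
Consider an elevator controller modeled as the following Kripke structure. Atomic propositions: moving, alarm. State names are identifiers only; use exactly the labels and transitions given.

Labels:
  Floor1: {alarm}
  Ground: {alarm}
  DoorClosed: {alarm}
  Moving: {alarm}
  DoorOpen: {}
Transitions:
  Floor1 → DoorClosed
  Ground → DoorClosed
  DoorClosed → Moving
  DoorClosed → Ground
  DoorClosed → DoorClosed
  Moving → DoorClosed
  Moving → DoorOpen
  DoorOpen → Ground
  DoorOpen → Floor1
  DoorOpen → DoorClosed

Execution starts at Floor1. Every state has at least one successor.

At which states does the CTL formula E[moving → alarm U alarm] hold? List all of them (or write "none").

States satisfying moving → alarm: {Floor1, Ground, DoorClosed, Moving, DoorOpen}.
States satisfying alarm: {Floor1, Ground, DoorClosed, Moving}.
States satisfying E[moving → alarm U alarm]: {Floor1, Ground, DoorClosed, Moving, DoorOpen}.

{Floor1, Ground, DoorClosed, Moving, DoorOpen}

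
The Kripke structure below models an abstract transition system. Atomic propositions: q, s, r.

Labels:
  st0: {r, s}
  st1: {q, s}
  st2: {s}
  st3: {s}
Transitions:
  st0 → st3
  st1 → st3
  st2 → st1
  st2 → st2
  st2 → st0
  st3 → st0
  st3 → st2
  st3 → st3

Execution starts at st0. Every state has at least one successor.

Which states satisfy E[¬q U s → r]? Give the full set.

{st0, st2, st3}

States satisfying ¬q: {st0, st2, st3}.
States satisfying s → r: {st0}.
States satisfying E[¬q U s → r]: {st0, st2, st3}.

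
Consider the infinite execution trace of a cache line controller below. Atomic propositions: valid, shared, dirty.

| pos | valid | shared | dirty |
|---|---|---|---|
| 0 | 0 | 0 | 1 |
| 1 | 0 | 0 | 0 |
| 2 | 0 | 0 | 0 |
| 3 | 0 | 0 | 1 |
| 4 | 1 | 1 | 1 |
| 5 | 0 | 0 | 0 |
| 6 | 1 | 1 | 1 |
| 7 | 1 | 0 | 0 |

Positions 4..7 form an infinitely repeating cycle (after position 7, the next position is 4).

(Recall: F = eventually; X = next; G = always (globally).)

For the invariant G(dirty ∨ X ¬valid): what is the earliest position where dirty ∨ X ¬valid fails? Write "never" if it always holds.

Check dirty ∨ X ¬valid at each position in order: 0 ✓, 1 ✓, 2 ✓, 3 ✓, 4 ✓.
At position 5 the labels are {} and the next position 6 has {dirty, shared, valid}, so dirty ∨ X ¬valid is false there. This is the first violation.

5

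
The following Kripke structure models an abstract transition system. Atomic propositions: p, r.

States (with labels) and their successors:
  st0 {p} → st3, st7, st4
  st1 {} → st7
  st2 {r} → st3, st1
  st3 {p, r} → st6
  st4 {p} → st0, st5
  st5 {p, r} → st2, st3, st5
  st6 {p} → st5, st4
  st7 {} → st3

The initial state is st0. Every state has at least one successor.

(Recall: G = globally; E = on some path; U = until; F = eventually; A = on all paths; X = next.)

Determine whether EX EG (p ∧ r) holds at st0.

States satisfying EG (p ∧ r): {st5}.
States satisfying EX EG (p ∧ r): {st4, st5, st6}.
No suitable path/successor from st0 witnesses the formula.
st0 ∉ Sat(EX EG (p ∧ r)).

No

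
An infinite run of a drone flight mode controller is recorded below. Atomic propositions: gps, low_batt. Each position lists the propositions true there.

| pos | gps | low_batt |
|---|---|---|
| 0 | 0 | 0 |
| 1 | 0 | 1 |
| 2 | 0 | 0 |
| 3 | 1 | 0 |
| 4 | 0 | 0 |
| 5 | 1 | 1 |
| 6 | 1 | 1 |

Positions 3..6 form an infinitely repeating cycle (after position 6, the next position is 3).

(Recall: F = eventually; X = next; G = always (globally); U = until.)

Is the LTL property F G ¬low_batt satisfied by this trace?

No

G ¬low_batt is false at every position 0..6, so it never becomes true and F G ¬low_batt fails.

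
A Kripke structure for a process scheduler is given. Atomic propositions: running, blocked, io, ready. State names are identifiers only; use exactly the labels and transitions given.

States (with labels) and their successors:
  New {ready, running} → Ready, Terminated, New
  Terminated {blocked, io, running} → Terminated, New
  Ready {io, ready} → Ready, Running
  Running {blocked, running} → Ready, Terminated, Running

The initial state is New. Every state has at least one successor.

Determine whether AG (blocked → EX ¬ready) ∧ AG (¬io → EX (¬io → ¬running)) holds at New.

Satisfied

States satisfying blocked → EX ¬ready: {New, Terminated, Ready, Running}.
States satisfying AG (blocked → EX ¬ready): {New, Terminated, Ready, Running}.
States satisfying ¬io → EX (¬io → ¬running): {New, Terminated, Ready, Running}.
States satisfying AG (¬io → EX (¬io → ¬running)): {New, Terminated, Ready, Running}.
States satisfying AG (blocked → EX ¬ready) ∧ AG (¬io → EX (¬io → ¬running)): {New, Terminated, Ready, Running}.
New ∈ Sat(AG (blocked → EX ¬ready) ∧ AG (¬io → EX (¬io → ¬running))).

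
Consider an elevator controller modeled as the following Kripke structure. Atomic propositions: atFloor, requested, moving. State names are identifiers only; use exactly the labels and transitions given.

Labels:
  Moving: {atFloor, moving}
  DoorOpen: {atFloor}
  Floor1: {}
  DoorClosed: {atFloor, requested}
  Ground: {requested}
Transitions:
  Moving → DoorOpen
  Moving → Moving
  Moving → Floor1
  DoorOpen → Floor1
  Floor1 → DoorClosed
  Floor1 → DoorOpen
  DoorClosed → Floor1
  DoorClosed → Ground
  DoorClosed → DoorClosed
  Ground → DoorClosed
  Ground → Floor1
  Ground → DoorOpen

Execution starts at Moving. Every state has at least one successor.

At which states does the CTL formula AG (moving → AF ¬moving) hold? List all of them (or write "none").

States satisfying moving → AF ¬moving: {DoorOpen, Floor1, DoorClosed, Ground}.
States satisfying AG (moving → AF ¬moving): {DoorOpen, Floor1, DoorClosed, Ground}.

{DoorOpen, Floor1, DoorClosed, Ground}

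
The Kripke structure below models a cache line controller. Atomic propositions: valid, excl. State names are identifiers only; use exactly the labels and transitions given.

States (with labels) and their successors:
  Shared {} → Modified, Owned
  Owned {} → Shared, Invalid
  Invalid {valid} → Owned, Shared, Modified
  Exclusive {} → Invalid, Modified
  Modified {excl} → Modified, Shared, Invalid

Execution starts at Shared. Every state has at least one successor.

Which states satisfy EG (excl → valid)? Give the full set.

States satisfying excl → valid: {Shared, Owned, Invalid, Exclusive}.
States satisfying EG (excl → valid): {Shared, Owned, Invalid, Exclusive}.

{Shared, Owned, Invalid, Exclusive}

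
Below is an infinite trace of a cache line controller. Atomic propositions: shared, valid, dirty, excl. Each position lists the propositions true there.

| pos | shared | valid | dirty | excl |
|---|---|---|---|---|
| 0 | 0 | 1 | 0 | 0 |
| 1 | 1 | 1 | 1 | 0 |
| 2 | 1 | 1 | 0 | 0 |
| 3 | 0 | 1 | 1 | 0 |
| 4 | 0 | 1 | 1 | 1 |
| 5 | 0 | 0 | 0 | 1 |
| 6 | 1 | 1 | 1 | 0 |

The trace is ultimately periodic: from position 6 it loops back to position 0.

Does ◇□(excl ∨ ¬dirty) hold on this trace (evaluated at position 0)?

□(excl ∨ ¬dirty) is false at every position 0..6, so it never becomes true and ◇□(excl ∨ ¬dirty) fails.

Violated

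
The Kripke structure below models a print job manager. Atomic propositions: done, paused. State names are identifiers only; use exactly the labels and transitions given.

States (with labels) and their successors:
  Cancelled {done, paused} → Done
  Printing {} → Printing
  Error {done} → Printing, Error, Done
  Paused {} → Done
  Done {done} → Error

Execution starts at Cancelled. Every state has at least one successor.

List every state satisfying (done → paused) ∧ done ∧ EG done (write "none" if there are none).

{Cancelled}

States satisfying done → paused: {Cancelled, Printing, Paused}.
States satisfying (done → paused) ∧ done: {Cancelled}.
States satisfying done: {Cancelled, Error, Done}.
States satisfying EG done: {Cancelled, Error, Done}.
States satisfying (done → paused) ∧ done ∧ EG done: {Cancelled}.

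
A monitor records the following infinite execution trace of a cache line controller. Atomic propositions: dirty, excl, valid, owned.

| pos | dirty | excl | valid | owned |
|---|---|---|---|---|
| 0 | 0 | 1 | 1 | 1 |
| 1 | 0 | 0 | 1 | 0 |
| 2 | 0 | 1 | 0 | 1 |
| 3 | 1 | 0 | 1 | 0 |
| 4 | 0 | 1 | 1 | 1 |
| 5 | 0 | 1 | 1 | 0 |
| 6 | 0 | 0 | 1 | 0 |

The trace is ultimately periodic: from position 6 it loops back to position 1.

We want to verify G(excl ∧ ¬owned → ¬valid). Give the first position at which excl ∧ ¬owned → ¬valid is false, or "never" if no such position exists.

Check excl ∧ ¬owned → ¬valid at each position in order: 0 ✓, 1 ✓, 2 ✓, 3 ✓, 4 ✓.
At position 5 the labels are {excl, valid}, so excl ∧ ¬owned → ¬valid is false there. This is the first violation.

5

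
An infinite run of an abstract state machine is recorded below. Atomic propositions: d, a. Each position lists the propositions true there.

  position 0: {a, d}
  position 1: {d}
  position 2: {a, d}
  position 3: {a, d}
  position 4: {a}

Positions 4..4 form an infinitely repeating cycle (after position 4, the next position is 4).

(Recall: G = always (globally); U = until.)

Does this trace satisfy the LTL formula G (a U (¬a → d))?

Holds

a U (¬a → d) holds at every position 0..4, and those are all positions ever visited, so G (a U (¬a → d)) holds.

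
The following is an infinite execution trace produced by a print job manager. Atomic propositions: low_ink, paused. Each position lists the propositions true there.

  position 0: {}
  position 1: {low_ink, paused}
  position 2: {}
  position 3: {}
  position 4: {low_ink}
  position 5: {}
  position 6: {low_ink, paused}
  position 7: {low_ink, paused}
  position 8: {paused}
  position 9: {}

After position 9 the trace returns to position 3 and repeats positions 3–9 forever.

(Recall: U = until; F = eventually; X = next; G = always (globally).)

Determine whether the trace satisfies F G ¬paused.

No

G ¬paused is false at every position 0..9, so it never becomes true and F G ¬paused fails.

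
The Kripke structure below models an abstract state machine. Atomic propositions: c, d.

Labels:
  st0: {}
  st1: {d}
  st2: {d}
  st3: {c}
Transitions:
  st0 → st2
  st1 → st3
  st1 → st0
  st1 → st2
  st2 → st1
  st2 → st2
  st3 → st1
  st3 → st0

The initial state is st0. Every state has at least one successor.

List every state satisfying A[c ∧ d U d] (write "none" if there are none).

{st1, st2}

States satisfying c ∧ d: ∅.
States satisfying d: {st1, st2}.
States satisfying A[c ∧ d U d]: {st1, st2}.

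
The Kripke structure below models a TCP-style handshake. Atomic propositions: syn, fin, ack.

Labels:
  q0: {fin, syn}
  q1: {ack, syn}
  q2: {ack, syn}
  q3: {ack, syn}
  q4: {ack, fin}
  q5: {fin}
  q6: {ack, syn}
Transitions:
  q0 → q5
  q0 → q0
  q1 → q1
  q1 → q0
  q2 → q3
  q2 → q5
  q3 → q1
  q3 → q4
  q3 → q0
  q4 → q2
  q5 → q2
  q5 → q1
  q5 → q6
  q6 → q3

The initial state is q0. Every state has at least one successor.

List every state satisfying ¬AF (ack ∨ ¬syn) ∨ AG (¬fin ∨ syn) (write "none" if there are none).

{q0}

States satisfying ack ∨ ¬syn: {q1, q2, q3, q4, q5, q6}.
States satisfying AF (ack ∨ ¬syn): {q1, q2, q3, q4, q5, q6}.
States satisfying ¬AF (ack ∨ ¬syn): {q0}.
States satisfying ¬fin ∨ syn: {q0, q1, q2, q3, q6}.
States satisfying AG (¬fin ∨ syn): ∅.
States satisfying ¬AF (ack ∨ ¬syn) ∨ AG (¬fin ∨ syn): {q0}.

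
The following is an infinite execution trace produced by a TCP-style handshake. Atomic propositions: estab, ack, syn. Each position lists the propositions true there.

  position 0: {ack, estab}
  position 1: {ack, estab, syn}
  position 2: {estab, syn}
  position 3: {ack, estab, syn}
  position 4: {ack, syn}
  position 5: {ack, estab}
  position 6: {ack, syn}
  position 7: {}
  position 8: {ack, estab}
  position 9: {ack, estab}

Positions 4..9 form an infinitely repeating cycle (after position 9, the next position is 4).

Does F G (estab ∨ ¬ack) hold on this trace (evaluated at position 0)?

G (estab ∨ ¬ack) is false at every position 0..9, so it never becomes true and F G (estab ∨ ¬ack) fails.

Does not hold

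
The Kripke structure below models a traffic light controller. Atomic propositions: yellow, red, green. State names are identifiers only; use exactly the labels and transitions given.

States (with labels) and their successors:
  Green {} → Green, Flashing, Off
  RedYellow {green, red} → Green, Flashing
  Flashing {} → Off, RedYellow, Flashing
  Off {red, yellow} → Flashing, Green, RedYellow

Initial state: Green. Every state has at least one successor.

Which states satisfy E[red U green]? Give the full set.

{RedYellow, Off}

States satisfying red: {RedYellow, Off}.
States satisfying green: {RedYellow}.
States satisfying E[red U green]: {RedYellow, Off}.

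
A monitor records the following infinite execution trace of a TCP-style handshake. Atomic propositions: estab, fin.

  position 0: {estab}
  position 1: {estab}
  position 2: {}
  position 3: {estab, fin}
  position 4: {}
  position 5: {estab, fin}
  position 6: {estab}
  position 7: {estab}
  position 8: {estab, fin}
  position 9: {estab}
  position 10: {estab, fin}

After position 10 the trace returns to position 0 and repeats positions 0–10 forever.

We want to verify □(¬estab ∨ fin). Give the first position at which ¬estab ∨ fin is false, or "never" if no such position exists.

At position 0 the labels are {estab}, so ¬estab ∨ fin is false there. This is the first violation.

0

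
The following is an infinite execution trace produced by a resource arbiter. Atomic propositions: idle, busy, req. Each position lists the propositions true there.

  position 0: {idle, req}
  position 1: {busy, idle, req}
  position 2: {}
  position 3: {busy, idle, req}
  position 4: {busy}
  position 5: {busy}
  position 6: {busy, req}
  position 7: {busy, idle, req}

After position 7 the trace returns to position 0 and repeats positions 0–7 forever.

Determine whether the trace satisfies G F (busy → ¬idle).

F (busy → ¬idle) holds at every position 0..7, and those are all positions ever visited, so G F (busy → ¬idle) holds.

Satisfied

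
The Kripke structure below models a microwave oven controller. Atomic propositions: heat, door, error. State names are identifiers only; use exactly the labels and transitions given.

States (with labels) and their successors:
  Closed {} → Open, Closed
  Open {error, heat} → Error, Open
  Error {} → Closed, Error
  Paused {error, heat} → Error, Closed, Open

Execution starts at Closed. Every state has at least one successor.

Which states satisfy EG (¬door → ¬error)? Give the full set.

States satisfying ¬door → ¬error: {Closed, Error}.
States satisfying EG (¬door → ¬error): {Closed, Error}.

{Closed, Error}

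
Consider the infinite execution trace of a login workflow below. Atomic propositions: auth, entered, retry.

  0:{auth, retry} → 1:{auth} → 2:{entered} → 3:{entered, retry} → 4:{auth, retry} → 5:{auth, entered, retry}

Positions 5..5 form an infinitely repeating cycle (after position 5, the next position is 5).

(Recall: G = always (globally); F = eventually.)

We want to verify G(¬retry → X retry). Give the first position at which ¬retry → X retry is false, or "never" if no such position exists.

1

Check ¬retry → X retry at each position in order: 0 ✓.
At position 1 the labels are {auth} and the next position 2 has {entered}, so ¬retry → X retry is false there. This is the first violation.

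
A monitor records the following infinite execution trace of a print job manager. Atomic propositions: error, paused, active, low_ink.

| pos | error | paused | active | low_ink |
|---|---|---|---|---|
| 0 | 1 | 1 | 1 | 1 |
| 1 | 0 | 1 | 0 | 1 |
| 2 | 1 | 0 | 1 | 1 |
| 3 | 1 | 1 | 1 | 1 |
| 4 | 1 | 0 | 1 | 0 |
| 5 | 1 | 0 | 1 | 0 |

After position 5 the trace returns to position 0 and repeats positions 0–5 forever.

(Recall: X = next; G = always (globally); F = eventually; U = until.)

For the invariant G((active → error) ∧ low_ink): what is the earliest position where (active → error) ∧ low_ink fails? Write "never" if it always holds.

Check (active → error) ∧ low_ink at each position in order: 0 ✓, 1 ✓, 2 ✓, 3 ✓.
At position 4 the labels are {active, error}, so (active → error) ∧ low_ink is false there. This is the first violation.

4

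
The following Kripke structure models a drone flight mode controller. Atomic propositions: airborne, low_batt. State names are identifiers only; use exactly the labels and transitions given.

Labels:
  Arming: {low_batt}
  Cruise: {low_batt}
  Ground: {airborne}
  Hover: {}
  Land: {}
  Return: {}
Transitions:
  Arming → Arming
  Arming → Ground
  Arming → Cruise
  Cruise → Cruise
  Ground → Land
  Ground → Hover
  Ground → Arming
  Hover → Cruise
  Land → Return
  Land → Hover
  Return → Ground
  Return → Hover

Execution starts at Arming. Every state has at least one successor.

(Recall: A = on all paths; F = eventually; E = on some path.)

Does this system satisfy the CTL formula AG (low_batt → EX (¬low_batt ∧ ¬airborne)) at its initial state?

Violated

States satisfying low_batt → EX (¬low_batt ∧ ¬airborne): {Ground, Hover, Land, Return}.
States satisfying AG (low_batt → EX (¬low_batt ∧ ¬airborne)): ∅.
Arming is reachable from Arming and violates low_batt → EX (¬low_batt ∧ ¬airborne), so AG fails at Arming.
Arming ∉ Sat(AG (low_batt → EX (¬low_batt ∧ ¬airborne))).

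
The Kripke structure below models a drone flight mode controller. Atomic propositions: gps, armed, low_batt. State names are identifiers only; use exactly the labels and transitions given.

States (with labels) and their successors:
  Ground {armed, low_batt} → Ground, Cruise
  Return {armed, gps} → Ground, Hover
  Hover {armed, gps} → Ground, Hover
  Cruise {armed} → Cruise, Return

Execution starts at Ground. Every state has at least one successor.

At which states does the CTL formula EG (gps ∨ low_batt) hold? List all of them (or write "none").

{Ground, Return, Hover}

States satisfying gps ∨ low_batt: {Ground, Return, Hover}.
States satisfying EG (gps ∨ low_batt): {Ground, Return, Hover}.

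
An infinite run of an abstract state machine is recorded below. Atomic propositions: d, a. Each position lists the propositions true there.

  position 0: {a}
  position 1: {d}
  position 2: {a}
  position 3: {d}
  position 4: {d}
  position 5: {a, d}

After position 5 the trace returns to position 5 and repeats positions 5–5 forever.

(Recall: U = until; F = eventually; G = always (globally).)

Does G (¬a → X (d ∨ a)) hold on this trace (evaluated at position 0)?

Satisfied

¬a → X (d ∨ a) holds at every position 0..5, and those are all positions ever visited, so G (¬a → X (d ∨ a)) holds.
Positions where ¬a holds: 1, 3, 4.
Check X (d ∨ a) at each: 1→ok, 3→ok, 4→ok.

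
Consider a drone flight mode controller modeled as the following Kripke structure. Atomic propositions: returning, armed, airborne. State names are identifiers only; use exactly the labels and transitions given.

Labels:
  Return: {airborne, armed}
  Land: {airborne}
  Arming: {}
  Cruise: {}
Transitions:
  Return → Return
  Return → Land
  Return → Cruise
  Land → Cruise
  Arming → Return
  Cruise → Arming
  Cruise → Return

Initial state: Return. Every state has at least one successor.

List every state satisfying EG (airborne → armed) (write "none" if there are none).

States satisfying airborne → armed: {Return, Arming, Cruise}.
States satisfying EG (airborne → armed): {Return, Arming, Cruise}.

{Return, Arming, Cruise}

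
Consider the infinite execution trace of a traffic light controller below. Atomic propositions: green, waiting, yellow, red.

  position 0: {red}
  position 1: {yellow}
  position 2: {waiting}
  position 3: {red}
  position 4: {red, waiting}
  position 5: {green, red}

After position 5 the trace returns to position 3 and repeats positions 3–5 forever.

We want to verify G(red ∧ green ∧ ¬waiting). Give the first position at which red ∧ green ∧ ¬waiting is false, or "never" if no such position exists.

At position 0 the labels are {red}, so red ∧ green ∧ ¬waiting is false there. This is the first violation.

0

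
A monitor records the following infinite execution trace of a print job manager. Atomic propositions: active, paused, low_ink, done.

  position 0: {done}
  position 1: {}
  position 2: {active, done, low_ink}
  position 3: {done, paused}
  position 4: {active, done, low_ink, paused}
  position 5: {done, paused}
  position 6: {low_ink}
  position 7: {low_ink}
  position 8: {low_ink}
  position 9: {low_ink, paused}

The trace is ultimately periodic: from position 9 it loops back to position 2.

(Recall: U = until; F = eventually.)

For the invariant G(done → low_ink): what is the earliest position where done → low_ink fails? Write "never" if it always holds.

0

At position 0 the labels are {done}, so done → low_ink is false there. This is the first violation.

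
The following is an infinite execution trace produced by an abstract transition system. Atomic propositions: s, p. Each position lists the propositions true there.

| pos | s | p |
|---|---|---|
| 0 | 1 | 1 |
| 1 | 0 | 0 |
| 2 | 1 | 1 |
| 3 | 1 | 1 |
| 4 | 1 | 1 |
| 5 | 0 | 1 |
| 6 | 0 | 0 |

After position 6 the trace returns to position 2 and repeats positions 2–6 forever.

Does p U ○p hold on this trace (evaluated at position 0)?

Satisfied

Walking from position 0: ○p first holds at position 1, and p holds at every earlier position along the way, so p U ○p holds.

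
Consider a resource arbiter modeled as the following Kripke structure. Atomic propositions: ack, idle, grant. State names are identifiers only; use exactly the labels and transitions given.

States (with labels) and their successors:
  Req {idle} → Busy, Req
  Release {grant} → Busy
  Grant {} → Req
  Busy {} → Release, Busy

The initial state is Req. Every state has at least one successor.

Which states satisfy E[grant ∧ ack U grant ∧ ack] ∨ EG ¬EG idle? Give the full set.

{Release, Busy}

States satisfying grant ∧ ack: ∅.
States satisfying E[grant ∧ ack U grant ∧ ack]: ∅.
States satisfying ¬EG idle: {Release, Grant, Busy}.
States satisfying EG ¬EG idle: {Release, Busy}.
States satisfying E[grant ∧ ack U grant ∧ ack] ∨ EG ¬EG idle: {Release, Busy}.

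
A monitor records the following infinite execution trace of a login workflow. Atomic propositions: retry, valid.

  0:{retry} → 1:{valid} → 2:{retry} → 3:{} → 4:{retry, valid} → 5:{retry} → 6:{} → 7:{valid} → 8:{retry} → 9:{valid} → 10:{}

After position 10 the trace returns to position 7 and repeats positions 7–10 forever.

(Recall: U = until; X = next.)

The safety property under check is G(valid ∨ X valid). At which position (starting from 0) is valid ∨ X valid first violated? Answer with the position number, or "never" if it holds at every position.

Check valid ∨ X valid at each position in order: 0 ✓, 1 ✓.
At position 2 the labels are {retry} and the next position 3 has {}, so valid ∨ X valid is false there. This is the first violation.

2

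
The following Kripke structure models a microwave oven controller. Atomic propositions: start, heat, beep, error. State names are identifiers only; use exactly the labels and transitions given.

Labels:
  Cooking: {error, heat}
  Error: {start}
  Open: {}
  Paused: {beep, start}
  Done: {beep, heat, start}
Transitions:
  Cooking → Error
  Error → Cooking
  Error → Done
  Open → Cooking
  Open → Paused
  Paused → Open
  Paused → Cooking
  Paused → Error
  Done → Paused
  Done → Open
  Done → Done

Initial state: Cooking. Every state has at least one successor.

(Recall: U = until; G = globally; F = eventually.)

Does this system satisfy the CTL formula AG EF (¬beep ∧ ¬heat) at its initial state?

Satisfied

States satisfying EF (¬beep ∧ ¬heat): {Cooking, Error, Open, Paused, Done}.
States satisfying AG EF (¬beep ∧ ¬heat): {Cooking, Error, Open, Paused, Done}.
Every state reachable from Cooking satisfies EF (¬beep ∧ ¬heat).
Cooking ∈ Sat(AG EF (¬beep ∧ ¬heat)).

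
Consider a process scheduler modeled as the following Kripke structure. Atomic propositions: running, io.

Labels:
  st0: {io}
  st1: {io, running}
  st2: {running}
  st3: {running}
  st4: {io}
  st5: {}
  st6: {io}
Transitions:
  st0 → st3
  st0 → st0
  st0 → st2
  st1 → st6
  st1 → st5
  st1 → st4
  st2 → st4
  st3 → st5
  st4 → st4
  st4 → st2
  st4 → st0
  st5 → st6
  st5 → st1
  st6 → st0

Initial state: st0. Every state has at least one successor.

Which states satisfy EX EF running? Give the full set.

States satisfying EF running: {st0, st1, st2, st3, st4, st5, st6}.
States satisfying EX EF running: {st0, st1, st2, st3, st4, st5, st6}.

{st0, st1, st2, st3, st4, st5, st6}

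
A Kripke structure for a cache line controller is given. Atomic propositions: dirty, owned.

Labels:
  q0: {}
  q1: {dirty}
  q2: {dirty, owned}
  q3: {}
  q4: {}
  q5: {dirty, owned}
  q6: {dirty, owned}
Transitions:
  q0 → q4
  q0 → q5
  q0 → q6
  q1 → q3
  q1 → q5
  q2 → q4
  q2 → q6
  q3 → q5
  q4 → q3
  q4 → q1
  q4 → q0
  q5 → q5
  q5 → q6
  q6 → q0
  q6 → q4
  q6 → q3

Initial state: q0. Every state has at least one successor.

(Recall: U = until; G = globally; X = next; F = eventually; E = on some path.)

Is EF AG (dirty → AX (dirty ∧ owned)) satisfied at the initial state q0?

States satisfying AG (dirty → AX (dirty ∧ owned)): ∅.
States satisfying EF AG (dirty → AX (dirty ∧ owned)): ∅.
No suitable path/successor from q0 witnesses the formula.
q0 ∉ Sat(EF AG (dirty → AX (dirty ∧ owned))).

No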